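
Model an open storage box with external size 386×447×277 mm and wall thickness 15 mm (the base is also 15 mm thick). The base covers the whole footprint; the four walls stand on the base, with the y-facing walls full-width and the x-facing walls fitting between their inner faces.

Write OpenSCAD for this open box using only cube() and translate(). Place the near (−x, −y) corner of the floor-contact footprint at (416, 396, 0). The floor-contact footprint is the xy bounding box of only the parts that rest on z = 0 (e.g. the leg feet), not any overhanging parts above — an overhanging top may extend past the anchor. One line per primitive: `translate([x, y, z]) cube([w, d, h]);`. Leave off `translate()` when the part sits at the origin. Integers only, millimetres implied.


translate([416, 396, 0]) cube([386, 447, 15]);
translate([416, 396, 15]) cube([386, 15, 262]);
translate([416, 828, 15]) cube([386, 15, 262]);
translate([416, 411, 15]) cube([15, 417, 262]);
translate([787, 411, 15]) cube([15, 417, 262]);


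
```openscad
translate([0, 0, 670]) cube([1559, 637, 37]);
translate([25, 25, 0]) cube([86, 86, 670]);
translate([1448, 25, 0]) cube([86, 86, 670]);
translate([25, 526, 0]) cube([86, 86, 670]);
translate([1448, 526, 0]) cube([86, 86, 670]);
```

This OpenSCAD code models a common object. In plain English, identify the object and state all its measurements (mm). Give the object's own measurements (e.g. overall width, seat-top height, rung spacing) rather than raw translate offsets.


A table: top 1559 mm (x) × 637 mm (y), 37 mm thick, upper face at z = 707 mm, on four 86×86 mm square legs, each inset 25 mm from the nearest pair of top edges from z = 0 to the bottom of the top.


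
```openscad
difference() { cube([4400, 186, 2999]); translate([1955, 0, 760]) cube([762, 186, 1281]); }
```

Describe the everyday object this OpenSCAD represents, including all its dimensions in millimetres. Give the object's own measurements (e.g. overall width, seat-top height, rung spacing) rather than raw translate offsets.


A wall 4400 mm long (x), 186 mm thick (y), 2999 mm tall, with a rectangular window opening cut through it. The opening is 762 mm wide and 1281 mm tall; its sill is at z = 760 mm and its near (−x) edge is 1955 mm from the wall's −x end. The opening passes through the full wall thickness.


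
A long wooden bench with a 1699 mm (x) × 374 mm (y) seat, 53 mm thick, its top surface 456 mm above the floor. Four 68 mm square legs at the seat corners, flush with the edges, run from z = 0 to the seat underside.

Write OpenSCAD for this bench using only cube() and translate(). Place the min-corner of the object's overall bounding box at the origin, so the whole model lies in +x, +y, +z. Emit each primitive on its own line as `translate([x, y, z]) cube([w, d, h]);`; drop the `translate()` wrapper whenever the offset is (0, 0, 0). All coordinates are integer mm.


translate([0, 0, 403]) cube([1699, 374, 53]);
cube([68, 68, 403]);
translate([0, 306, 0]) cube([68, 68, 403]);
translate([1631, 0, 0]) cube([68, 68, 403]);
translate([1631, 306, 0]) cube([68, 68, 403]);


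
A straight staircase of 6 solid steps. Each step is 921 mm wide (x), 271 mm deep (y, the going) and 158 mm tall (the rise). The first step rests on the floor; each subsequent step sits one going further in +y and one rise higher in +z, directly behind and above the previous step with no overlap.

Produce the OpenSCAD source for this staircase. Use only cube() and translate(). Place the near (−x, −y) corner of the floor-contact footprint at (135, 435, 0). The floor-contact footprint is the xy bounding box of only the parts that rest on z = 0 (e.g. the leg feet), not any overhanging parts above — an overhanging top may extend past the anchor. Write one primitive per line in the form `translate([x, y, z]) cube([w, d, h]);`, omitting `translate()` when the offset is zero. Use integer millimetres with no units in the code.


translate([135, 435, 0]) cube([921, 271, 158]);
translate([135, 706, 158]) cube([921, 271, 158]);
translate([135, 977, 316]) cube([921, 271, 158]);
translate([135, 1248, 474]) cube([921, 271, 158]);
translate([135, 1519, 632]) cube([921, 271, 158]);
translate([135, 1790, 790]) cube([921, 271, 158]);


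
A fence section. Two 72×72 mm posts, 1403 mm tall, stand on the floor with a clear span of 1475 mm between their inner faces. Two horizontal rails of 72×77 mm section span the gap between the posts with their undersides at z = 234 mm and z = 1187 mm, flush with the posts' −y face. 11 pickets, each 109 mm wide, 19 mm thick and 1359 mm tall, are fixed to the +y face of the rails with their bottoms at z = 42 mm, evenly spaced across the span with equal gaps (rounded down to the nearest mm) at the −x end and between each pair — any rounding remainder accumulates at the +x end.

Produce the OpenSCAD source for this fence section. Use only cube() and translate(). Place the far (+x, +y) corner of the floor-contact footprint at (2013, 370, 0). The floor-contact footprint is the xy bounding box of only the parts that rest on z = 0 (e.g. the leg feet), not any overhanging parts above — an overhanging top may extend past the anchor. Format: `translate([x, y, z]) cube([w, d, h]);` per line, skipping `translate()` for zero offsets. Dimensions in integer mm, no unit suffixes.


translate([394, 298, 0]) cube([72, 72, 1403]);
translate([1941, 298, 0]) cube([72, 72, 1403]);
translate([466, 298, 234]) cube([1475, 72, 77]);
translate([466, 298, 1187]) cube([1475, 72, 77]);
translate([489, 370, 42]) cube([109, 19, 1359]);
translate([621, 370, 42]) cube([109, 19, 1359]);
translate([753, 370, 42]) cube([109, 19, 1359]);
translate([885, 370, 42]) cube([109, 19, 1359]);
translate([1017, 370, 42]) cube([109, 19, 1359]);
translate([1149, 370, 42]) cube([109, 19, 1359]);
translate([1281, 370, 42]) cube([109, 19, 1359]);
translate([1413, 370, 42]) cube([109, 19, 1359]);
translate([1545, 370, 42]) cube([109, 19, 1359]);
translate([1677, 370, 42]) cube([109, 19, 1359]);
translate([1809, 370, 42]) cube([109, 19, 1359]);


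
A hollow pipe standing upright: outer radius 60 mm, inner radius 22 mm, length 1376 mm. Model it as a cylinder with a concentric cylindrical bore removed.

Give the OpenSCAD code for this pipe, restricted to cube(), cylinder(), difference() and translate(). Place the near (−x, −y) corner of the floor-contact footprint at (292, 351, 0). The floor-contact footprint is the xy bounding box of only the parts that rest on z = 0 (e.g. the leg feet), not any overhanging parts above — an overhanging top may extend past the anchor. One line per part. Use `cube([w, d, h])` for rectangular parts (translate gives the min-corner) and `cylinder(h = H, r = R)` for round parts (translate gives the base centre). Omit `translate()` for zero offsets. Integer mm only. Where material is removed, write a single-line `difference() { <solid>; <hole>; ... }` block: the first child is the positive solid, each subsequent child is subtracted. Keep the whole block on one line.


difference() { translate([352, 411, 0]) cylinder(h = 1376, r = 60); translate([352, 411, 0]) cylinder(h = 1376, r = 22); }


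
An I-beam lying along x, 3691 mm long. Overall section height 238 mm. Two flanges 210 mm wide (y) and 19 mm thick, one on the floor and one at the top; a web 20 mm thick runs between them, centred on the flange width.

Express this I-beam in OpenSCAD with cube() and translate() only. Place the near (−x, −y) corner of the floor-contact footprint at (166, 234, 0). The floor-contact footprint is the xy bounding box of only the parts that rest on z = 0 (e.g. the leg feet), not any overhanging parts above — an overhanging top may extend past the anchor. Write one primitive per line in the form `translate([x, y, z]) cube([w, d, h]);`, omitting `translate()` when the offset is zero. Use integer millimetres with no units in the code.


translate([166, 234, 0]) cube([3691, 210, 19]);
translate([166, 329, 19]) cube([3691, 20, 200]);
translate([166, 234, 219]) cube([3691, 210, 19]);


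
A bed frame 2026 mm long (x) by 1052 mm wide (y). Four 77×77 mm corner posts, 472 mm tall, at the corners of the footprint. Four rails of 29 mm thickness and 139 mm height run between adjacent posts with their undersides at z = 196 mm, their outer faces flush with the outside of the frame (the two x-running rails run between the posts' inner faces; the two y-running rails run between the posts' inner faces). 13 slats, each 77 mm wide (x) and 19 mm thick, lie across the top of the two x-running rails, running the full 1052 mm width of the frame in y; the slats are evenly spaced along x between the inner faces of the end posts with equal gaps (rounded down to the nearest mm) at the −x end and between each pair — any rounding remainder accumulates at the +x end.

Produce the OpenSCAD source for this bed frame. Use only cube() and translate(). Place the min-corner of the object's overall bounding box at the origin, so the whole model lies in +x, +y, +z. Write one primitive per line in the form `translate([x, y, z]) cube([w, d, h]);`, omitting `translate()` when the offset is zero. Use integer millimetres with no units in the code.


// slat z = rail_z + rail_h = 196 + 139 = 335
// slat gap = ⌊(1872 − 13·77) / 14⌋ = 62
cube([77, 77, 472]);
translate([0, 975, 0]) cube([77, 77, 472]);
translate([1949, 0, 0]) cube([77, 77, 472]);
translate([1949, 975, 0]) cube([77, 77, 472]);
translate([77, 0, 196]) cube([1872, 29, 139]);
translate([77, 1023, 196]) cube([1872, 29, 139]);
translate([0, 77, 196]) cube([29, 898, 139]);
translate([1997, 77, 196]) cube([29, 898, 139]);
translate([139, 0, 335]) cube([77, 1052, 19]);
translate([278, 0, 335]) cube([77, 1052, 19]);
translate([417, 0, 335]) cube([77, 1052, 19]);
translate([556, 0, 335]) cube([77, 1052, 19]);
translate([695, 0, 335]) cube([77, 1052, 19]);
translate([834, 0, 335]) cube([77, 1052, 19]);
translate([973, 0, 335]) cube([77, 1052, 19]);
translate([1112, 0, 335]) cube([77, 1052, 19]);
translate([1251, 0, 335]) cube([77, 1052, 19]);
translate([1390, 0, 335]) cube([77, 1052, 19]);
translate([1529, 0, 335]) cube([77, 1052, 19]);
translate([1668, 0, 335]) cube([77, 1052, 19]);
translate([1807, 0, 335]) cube([77, 1052, 19]);


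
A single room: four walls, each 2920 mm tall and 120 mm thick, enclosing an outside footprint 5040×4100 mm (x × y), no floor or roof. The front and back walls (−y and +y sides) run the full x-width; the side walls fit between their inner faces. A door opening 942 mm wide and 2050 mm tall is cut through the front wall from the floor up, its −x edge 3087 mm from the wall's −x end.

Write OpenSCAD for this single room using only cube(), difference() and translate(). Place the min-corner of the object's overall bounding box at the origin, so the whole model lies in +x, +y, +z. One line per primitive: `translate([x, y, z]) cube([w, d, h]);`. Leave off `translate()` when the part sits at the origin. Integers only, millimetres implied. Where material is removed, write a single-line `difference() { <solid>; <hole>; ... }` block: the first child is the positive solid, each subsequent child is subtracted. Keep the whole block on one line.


difference() { cube([5040, 120, 2920]); translate([3087, 0, 0]) cube([942, 120, 2050]); }
translate([0, 3980, 0]) cube([5040, 120, 2920]);
translate([0, 120, 0]) cube([120, 3860, 2920]);
translate([4920, 120, 0]) cube([120, 3860, 2920]);


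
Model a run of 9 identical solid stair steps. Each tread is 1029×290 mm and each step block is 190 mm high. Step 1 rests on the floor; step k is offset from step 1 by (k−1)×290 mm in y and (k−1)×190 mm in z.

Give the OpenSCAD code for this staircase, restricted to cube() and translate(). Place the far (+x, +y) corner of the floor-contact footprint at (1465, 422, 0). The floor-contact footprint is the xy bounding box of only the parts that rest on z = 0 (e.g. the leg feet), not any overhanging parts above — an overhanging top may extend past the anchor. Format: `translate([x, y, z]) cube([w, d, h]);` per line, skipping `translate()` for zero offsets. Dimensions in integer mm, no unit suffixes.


translate([436, 132, 0]) cube([1029, 290, 190]);
translate([436, 422, 190]) cube([1029, 290, 190]);
translate([436, 712, 380]) cube([1029, 290, 190]);
translate([436, 1002, 570]) cube([1029, 290, 190]);
translate([436, 1292, 760]) cube([1029, 290, 190]);
translate([436, 1582, 950]) cube([1029, 290, 190]);
translate([436, 1872, 1140]) cube([1029, 290, 190]);
translate([436, 2162, 1330]) cube([1029, 290, 190]);
translate([436, 2452, 1520]) cube([1029, 290, 190]);


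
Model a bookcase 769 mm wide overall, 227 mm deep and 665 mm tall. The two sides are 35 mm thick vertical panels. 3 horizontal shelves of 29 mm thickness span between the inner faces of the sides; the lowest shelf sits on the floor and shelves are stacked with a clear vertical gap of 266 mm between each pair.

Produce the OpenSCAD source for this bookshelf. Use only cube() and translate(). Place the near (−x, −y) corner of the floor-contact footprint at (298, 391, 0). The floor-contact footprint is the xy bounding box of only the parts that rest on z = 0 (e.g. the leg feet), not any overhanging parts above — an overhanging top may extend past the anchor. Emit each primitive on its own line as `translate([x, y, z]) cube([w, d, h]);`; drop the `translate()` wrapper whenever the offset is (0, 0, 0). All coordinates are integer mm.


translate([298, 391, 0]) cube([35, 227, 665]);
translate([1032, 391, 0]) cube([35, 227, 665]);
translate([333, 391, 0]) cube([699, 227, 29]);
translate([333, 391, 295]) cube([699, 227, 29]);
translate([333, 391, 590]) cube([699, 227, 29]);


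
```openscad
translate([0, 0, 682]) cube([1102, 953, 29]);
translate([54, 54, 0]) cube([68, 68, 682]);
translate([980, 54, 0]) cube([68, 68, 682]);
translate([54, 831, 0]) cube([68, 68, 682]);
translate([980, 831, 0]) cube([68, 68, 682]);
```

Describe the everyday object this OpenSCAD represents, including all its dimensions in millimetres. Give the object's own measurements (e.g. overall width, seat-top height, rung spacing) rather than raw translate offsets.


A table: top 1102 mm (x) × 953 mm (y), 29 mm thick, upper face at z = 711 mm, on four 68×68 mm square legs, each inset 54 mm from the nearest pair of top edges from z = 0 to the bottom of the top.


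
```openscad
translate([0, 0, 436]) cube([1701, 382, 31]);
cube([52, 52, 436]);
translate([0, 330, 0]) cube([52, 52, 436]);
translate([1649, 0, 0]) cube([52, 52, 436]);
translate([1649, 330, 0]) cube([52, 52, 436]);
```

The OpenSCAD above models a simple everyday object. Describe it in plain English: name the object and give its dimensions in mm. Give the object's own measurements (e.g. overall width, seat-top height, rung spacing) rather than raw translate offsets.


A bench: a 1701×382 mm seat slab, 31 mm thick, top at z = 467 mm, on four 52×52 mm square legs flush with the seat corners and standing on z = 0.


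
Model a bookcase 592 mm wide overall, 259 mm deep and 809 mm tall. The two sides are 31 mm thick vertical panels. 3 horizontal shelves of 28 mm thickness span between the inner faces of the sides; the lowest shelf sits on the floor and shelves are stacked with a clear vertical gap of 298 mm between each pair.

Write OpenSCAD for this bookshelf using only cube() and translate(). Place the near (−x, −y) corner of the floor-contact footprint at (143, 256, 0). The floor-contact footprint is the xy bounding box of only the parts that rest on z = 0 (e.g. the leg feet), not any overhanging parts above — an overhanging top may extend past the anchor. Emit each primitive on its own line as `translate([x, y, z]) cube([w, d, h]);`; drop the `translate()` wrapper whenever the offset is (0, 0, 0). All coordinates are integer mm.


translate([143, 256, 0]) cube([31, 259, 809]);
translate([704, 256, 0]) cube([31, 259, 809]);
translate([174, 256, 0]) cube([530, 259, 28]);
translate([174, 256, 326]) cube([530, 259, 28]);
translate([174, 256, 652]) cube([530, 259, 28]);


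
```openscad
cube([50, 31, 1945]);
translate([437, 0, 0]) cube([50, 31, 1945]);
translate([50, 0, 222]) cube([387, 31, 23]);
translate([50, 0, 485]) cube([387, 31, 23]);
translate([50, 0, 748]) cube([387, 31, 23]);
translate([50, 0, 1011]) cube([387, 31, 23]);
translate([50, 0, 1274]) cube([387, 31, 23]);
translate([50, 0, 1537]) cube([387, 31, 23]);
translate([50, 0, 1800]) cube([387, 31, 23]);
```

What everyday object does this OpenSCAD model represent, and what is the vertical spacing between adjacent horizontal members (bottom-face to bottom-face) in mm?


A ladder. The rung spacing is 263 mm.

Two tall 50×31 posts with 7 short bars between them — a ladder. Adjacent rungs sit at z = 222 and z = 485, so the spacing is 485 − 222 = 263 mm.


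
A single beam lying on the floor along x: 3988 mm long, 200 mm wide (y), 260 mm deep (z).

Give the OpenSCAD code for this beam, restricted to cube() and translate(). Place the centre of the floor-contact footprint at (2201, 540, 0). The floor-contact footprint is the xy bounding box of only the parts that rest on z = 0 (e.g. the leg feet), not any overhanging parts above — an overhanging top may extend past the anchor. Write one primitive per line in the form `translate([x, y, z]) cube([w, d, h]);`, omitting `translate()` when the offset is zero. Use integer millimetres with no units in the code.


translate([207, 440, 0]) cube([3988, 200, 260]);


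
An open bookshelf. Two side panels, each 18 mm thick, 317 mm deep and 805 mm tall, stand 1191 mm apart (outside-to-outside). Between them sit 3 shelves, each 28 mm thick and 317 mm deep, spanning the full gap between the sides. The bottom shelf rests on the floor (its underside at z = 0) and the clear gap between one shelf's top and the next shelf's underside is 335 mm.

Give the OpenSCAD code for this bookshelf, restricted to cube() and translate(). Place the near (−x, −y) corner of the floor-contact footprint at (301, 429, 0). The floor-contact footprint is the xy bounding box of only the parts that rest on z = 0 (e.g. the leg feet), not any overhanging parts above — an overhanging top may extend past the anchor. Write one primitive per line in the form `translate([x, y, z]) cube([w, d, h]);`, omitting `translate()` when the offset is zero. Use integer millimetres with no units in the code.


translate([301, 429, 0]) cube([18, 317, 805]);
translate([1474, 429, 0]) cube([18, 317, 805]);
translate([319, 429, 0]) cube([1155, 317, 28]);
translate([319, 429, 363]) cube([1155, 317, 28]);
translate([319, 429, 726]) cube([1155, 317, 28]);


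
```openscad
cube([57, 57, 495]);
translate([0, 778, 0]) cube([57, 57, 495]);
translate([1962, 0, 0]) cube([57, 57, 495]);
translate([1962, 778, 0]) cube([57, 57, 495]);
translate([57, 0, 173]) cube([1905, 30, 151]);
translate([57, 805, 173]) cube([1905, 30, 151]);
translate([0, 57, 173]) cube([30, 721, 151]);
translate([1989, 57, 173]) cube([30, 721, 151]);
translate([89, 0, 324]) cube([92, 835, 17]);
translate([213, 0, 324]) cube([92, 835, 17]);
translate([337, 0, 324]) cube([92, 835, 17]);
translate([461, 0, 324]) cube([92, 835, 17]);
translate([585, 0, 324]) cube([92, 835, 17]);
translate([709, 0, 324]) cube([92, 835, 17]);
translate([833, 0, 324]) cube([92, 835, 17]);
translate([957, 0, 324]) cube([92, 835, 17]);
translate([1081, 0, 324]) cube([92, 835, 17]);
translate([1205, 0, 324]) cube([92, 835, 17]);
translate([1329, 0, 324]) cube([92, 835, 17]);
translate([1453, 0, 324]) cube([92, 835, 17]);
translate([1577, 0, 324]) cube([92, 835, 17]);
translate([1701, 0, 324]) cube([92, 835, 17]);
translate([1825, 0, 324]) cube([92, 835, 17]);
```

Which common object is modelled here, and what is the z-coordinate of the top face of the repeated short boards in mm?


A bed frame. The slat-top height is 341 mm.

Four posts, four rails, and a row of slats — a bed frame. Slats sit on the rails at z = 173 + 151 = 324; with slat thickness 17, the top is 341 mm.


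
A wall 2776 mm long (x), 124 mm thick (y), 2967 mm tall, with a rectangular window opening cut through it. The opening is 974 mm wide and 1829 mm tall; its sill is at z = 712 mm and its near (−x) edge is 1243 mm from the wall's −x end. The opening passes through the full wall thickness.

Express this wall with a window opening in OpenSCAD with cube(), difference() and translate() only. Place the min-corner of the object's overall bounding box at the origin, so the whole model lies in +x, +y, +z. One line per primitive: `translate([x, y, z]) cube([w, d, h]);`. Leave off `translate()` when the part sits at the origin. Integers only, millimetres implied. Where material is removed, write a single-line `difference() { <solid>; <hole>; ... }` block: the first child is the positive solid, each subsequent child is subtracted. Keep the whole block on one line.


difference() { cube([2776, 124, 2967]); translate([1243, 0, 712]) cube([974, 124, 1829]); }


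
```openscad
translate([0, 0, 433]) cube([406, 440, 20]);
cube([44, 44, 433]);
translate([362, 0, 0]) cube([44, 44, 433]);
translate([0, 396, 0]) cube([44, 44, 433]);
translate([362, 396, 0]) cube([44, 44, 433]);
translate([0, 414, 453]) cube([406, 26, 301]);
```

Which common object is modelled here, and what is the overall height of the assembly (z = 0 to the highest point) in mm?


A chair. The overall height is 754 mm.

A slab on four corner posts with a tall panel at the back — a chair. The seat slab sits at z = 433 with thickness 20, and the 301 mm backrest starts at the seat top, so the overall height is 433 + 20 + 301 = 754 mm.


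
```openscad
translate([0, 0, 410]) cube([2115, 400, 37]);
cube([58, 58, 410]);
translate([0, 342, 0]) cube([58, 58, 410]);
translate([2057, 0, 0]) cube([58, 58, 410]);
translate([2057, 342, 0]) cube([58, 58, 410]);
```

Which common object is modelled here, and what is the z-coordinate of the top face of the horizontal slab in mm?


A bench. The seat-top height is 447 mm.

A long slab on four corner posts — a bench. The slab sits at z = 410 with thickness 37, so the top is 410 + 37 = 447 mm.


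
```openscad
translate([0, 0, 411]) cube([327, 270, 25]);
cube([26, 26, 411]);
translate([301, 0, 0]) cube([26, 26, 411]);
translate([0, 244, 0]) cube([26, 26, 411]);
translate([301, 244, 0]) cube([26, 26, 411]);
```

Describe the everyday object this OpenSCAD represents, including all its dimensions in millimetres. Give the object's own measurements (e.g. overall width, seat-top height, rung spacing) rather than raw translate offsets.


A simple wooden stool: a rectangular seat 327 mm (x) by 270 mm (y), 25 mm thick, top face at z = 436 mm, on four square legs, each 26×26 mm in cross-section. The legs rest on z = 0, each flush with a corner of the seat.


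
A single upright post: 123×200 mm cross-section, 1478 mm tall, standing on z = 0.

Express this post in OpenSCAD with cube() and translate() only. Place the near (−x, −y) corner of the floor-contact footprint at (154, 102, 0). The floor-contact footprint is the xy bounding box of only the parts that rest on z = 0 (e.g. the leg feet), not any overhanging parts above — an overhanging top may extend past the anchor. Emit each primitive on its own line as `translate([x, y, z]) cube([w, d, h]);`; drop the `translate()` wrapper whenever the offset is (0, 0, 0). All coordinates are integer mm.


translate([154, 102, 0]) cube([123, 200, 1478]);


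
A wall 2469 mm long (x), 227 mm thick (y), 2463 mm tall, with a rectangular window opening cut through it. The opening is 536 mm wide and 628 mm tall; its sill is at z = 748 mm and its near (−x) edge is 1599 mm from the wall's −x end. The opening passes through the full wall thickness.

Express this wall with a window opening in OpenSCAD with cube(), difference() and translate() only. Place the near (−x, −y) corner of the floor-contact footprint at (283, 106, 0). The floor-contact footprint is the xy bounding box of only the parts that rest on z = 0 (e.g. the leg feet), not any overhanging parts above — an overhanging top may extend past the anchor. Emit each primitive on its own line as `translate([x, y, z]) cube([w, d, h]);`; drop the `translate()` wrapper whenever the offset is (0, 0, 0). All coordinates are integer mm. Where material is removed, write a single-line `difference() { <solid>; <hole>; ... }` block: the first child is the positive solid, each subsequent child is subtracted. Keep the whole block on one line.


difference() { translate([283, 106, 0]) cube([2469, 227, 2463]); translate([1882, 106, 748]) cube([536, 227, 628]); }


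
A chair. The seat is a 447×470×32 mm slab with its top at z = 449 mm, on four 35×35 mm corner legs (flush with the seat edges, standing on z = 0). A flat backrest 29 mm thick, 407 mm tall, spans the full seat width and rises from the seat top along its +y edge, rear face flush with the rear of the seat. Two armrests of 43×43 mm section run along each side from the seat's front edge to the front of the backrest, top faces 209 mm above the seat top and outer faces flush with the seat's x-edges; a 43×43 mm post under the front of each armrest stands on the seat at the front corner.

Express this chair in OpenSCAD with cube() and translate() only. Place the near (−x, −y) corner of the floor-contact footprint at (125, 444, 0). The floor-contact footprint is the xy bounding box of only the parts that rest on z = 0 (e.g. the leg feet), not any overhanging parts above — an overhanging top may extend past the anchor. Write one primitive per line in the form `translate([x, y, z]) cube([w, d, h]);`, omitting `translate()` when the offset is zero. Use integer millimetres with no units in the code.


translate([125, 444, 417]) cube([447, 470, 32]);
translate([125, 444, 0]) cube([35, 35, 417]);
translate([537, 444, 0]) cube([35, 35, 417]);
translate([125, 879, 0]) cube([35, 35, 417]);
translate([537, 879, 0]) cube([35, 35, 417]);
translate([125, 885, 449]) cube([447, 29, 407]);
translate([125, 444, 615]) cube([43, 441, 43]);
translate([529, 444, 615]) cube([43, 441, 43]);
translate([125, 444, 449]) cube([43, 43, 166]);
translate([529, 444, 449]) cube([43, 43, 166]);


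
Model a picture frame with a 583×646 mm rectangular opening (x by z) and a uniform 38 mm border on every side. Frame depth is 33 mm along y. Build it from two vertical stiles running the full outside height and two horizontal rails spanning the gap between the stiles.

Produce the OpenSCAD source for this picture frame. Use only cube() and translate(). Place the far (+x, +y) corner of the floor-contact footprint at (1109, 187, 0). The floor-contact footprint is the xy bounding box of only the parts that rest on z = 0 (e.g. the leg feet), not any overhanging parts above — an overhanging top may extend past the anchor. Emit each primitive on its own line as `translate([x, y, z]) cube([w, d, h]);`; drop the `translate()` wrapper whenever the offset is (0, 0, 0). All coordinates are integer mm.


translate([450, 154, 0]) cube([38, 33, 722]);
translate([1071, 154, 0]) cube([38, 33, 722]);
translate([488, 154, 0]) cube([583, 33, 38]);
translate([488, 154, 684]) cube([583, 33, 38]);


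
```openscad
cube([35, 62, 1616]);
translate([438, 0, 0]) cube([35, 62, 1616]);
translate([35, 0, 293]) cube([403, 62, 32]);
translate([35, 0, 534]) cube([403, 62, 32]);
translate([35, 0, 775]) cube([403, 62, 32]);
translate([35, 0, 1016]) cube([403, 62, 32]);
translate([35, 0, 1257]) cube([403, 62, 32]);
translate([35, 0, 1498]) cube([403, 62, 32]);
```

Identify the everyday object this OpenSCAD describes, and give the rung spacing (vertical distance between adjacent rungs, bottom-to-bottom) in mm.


A ladder. The rung spacing is 241 mm.

Two tall 35×62 posts with 6 short bars between them — a ladder. Adjacent rungs sit at z = 293 and z = 534, so the spacing is 534 − 293 = 241 mm.


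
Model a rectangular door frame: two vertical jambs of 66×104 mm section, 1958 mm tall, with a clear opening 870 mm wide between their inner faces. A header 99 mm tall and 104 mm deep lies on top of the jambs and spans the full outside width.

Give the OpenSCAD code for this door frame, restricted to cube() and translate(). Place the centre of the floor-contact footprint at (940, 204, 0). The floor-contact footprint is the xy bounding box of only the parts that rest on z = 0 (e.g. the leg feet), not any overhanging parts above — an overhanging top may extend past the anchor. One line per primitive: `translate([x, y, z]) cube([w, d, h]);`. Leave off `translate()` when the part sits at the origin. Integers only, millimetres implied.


translate([439, 152, 0]) cube([66, 104, 1958]);
translate([1375, 152, 0]) cube([66, 104, 1958]);
translate([439, 152, 1958]) cube([1002, 104, 99]);


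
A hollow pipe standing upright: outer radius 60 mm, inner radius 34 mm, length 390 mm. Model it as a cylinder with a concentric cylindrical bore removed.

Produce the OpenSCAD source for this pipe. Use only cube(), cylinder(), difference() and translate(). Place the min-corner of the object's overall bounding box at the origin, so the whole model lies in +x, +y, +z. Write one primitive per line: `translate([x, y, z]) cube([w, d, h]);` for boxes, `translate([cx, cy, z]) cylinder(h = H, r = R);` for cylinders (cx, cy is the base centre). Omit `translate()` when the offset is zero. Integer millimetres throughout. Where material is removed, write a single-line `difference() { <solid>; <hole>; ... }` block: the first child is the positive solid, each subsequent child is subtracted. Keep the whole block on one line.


difference() { translate([60, 60, 0]) cylinder(h = 390, r = 60); translate([60, 60, 0]) cylinder(h = 390, r = 34); }


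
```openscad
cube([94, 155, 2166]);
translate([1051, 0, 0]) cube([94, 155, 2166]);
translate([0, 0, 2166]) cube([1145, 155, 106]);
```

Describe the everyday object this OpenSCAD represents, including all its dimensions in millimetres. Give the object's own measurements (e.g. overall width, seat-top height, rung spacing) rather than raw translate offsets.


A door frame. The clear opening is 957 mm wide and 2166 mm high. Two 94 mm wide jambs, 155 mm deep, stand either side of the opening from the floor to the top of the opening. A 106 mm thick head sits across the top of both jambs, spanning the full outside width of the frame.


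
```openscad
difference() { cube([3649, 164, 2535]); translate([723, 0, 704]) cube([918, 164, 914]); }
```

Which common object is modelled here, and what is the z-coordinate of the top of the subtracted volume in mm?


A wall with a window opening. The window head height is 1618 mm.

A wall with a rectangular opening subtracted — a window. Sill at z = 704, opening 914 mm tall, so the head is at 704 + 914 = 1618 mm.


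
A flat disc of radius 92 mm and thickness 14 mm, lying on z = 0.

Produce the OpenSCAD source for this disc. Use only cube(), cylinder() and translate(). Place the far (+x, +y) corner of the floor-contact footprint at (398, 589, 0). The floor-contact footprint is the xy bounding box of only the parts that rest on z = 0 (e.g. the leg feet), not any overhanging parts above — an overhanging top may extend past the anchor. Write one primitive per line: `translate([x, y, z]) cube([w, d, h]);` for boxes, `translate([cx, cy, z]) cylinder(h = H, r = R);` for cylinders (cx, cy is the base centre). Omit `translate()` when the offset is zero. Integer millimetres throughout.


translate([306, 497, 0]) cylinder(h = 14, r = 92);


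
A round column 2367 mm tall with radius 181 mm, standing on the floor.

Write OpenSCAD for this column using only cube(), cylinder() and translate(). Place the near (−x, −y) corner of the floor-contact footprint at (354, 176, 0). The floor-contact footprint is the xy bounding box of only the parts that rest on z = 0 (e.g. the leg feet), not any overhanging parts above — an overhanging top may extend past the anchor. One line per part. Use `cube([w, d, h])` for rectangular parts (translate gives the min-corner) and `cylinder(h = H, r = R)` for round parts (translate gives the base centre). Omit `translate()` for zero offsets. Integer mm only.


translate([535, 357, 0]) cylinder(h = 2367, r = 181);


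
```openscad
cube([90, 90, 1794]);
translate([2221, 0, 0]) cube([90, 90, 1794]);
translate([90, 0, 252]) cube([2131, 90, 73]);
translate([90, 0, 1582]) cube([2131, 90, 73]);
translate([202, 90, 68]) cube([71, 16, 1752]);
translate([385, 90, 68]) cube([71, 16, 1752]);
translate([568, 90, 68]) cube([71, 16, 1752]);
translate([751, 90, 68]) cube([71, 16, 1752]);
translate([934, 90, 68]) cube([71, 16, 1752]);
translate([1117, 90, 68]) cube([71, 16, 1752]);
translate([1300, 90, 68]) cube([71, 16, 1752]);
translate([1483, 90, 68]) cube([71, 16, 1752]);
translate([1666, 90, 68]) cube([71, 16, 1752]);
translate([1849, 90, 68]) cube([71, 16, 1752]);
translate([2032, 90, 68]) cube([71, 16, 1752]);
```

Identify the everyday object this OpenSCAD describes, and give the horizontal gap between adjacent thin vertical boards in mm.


A fence section. The picket gap is 112 mm.

Two posts, two rails, 11 pickets — a fence section. Span 2131 mm holds 11 pickets of 71 mm with 12 equal gaps: ⌊(2131 − 11·71) / 12⌋ = 112 mm.


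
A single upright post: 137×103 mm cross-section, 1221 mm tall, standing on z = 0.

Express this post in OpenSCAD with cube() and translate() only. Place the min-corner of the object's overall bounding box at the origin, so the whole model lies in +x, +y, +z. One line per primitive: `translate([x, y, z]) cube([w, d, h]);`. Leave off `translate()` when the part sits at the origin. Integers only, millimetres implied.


cube([137, 103, 1221]);


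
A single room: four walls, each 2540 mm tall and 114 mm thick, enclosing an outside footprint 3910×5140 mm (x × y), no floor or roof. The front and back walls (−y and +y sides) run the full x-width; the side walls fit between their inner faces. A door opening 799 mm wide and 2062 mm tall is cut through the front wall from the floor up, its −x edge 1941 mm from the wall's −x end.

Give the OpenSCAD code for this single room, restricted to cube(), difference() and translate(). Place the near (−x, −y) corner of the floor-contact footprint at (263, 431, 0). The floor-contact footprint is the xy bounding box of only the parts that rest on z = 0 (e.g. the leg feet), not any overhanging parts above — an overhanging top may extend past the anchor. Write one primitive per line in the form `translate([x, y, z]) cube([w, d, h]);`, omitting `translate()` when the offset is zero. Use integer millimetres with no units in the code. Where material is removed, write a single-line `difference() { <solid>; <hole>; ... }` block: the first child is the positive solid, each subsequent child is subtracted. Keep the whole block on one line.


difference() { translate([263, 431, 0]) cube([3910, 114, 2540]); translate([2204, 431, 0]) cube([799, 114, 2062]); }
translate([263, 5457, 0]) cube([3910, 114, 2540]);
translate([263, 545, 0]) cube([114, 4912, 2540]);
translate([4059, 545, 0]) cube([114, 4912, 2540]);


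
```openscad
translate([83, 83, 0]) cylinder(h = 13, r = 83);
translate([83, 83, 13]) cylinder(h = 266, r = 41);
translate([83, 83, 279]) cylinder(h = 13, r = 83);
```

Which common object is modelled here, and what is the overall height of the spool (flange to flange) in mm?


A spool. The overall height is 292 mm.

Three coaxial cylinders, large–small–large — a spool. Two 13 mm flanges and a 266 mm core give 13 + 266 + 13 = 292 mm.


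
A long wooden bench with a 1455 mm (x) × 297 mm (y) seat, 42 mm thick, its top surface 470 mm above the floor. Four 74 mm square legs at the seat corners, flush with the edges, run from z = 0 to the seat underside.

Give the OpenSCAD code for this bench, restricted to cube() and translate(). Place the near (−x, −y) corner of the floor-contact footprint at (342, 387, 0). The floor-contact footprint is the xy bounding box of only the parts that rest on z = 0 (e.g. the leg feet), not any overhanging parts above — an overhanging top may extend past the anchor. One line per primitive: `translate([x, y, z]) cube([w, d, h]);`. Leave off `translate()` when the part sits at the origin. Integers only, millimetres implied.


translate([342, 387, 428]) cube([1455, 297, 42]);
translate([342, 387, 0]) cube([74, 74, 428]);
translate([342, 610, 0]) cube([74, 74, 428]);
translate([1723, 387, 0]) cube([74, 74, 428]);
translate([1723, 610, 0]) cube([74, 74, 428]);


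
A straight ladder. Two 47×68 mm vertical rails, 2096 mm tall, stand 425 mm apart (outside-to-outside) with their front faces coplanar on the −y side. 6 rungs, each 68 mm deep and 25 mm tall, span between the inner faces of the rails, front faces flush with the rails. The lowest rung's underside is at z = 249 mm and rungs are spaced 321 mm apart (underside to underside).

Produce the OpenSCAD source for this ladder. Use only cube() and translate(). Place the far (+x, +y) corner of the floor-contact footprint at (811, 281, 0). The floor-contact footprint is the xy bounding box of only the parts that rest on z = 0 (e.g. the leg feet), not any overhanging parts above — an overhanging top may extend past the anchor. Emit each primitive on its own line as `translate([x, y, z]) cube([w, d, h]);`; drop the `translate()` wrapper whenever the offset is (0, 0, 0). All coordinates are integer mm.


// rung span = 425 - 2*47 = 331
// rung[k] z = 249 + k*321
translate([386, 213, 0]) cube([47, 68, 2096]);
translate([764, 213, 0]) cube([47, 68, 2096]);
translate([433, 213, 249]) cube([331, 68, 25]);
translate([433, 213, 570]) cube([331, 68, 25]);
translate([433, 213, 891]) cube([331, 68, 25]);
translate([433, 213, 1212]) cube([331, 68, 25]);
translate([433, 213, 1533]) cube([331, 68, 25]);
translate([433, 213, 1854]) cube([331, 68, 25]);


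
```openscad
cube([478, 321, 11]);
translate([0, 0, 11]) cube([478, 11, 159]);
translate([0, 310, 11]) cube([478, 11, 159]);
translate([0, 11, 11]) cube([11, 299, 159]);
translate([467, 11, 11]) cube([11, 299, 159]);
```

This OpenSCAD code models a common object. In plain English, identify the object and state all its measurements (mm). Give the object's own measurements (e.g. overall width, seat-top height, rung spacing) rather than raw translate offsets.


An open-topped rectangular box: outside dimensions 478×321×170 mm, with a uniform wall and base thickness of 11 mm. The base is a full 478×321 slab on the floor; four walls sit on top of the base. The front and back walls (the −y and +y sides) span the full width; the two side walls fit between them.


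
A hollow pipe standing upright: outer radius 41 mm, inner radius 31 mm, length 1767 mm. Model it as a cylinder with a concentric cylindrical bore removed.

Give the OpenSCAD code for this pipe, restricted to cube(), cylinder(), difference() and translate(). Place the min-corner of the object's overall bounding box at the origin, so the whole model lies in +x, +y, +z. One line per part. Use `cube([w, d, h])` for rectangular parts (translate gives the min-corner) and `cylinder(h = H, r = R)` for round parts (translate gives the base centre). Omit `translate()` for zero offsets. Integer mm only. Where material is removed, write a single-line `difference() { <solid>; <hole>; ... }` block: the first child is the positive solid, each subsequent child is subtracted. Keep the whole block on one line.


difference() { translate([41, 41, 0]) cylinder(h = 1767, r = 41); translate([41, 41, 0]) cylinder(h = 1767, r = 31); }


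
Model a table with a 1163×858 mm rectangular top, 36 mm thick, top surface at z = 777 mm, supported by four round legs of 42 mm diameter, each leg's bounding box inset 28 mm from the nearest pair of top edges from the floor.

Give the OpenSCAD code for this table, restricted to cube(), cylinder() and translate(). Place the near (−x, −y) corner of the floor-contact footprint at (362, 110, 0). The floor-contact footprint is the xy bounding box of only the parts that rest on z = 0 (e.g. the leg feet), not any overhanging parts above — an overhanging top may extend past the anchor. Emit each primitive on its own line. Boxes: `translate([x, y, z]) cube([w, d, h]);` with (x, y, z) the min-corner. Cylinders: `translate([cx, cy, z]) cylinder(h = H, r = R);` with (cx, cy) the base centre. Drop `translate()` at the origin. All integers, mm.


translate([334, 82, 741]) cube([1163, 858, 36]);
translate([383, 131, 0]) cylinder(h = 741, r = 21);
translate([1448, 131, 0]) cylinder(h = 741, r = 21);
translate([383, 891, 0]) cylinder(h = 741, r = 21);
translate([1448, 891, 0]) cylinder(h = 741, r = 21);
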